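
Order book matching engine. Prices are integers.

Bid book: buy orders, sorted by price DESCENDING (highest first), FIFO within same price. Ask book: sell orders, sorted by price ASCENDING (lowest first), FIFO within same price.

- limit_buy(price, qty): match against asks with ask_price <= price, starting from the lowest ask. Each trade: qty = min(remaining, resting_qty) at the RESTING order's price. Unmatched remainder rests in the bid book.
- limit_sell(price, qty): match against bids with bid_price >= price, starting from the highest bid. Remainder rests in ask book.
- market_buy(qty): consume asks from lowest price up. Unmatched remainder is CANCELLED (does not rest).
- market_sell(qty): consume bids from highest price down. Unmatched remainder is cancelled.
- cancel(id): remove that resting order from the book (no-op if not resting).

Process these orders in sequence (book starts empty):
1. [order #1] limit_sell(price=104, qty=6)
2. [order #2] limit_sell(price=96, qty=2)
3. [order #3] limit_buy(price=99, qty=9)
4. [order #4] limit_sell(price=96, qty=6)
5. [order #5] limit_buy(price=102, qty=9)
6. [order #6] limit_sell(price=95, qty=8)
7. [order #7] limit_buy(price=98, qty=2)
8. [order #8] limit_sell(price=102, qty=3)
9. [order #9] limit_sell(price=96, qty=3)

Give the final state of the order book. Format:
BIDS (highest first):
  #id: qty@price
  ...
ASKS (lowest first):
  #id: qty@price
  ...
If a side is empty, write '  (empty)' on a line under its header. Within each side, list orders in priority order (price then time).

After op 1 [order #1] limit_sell(price=104, qty=6): fills=none; bids=[-] asks=[#1:6@104]
After op 2 [order #2] limit_sell(price=96, qty=2): fills=none; bids=[-] asks=[#2:2@96 #1:6@104]
After op 3 [order #3] limit_buy(price=99, qty=9): fills=#3x#2:2@96; bids=[#3:7@99] asks=[#1:6@104]
After op 4 [order #4] limit_sell(price=96, qty=6): fills=#3x#4:6@99; bids=[#3:1@99] asks=[#1:6@104]
After op 5 [order #5] limit_buy(price=102, qty=9): fills=none; bids=[#5:9@102 #3:1@99] asks=[#1:6@104]
After op 6 [order #6] limit_sell(price=95, qty=8): fills=#5x#6:8@102; bids=[#5:1@102 #3:1@99] asks=[#1:6@104]
After op 7 [order #7] limit_buy(price=98, qty=2): fills=none; bids=[#5:1@102 #3:1@99 #7:2@98] asks=[#1:6@104]
After op 8 [order #8] limit_sell(price=102, qty=3): fills=#5x#8:1@102; bids=[#3:1@99 #7:2@98] asks=[#8:2@102 #1:6@104]
After op 9 [order #9] limit_sell(price=96, qty=3): fills=#3x#9:1@99 #7x#9:2@98; bids=[-] asks=[#8:2@102 #1:6@104]

Answer: BIDS (highest first):
  (empty)
ASKS (lowest first):
  #8: 2@102
  #1: 6@104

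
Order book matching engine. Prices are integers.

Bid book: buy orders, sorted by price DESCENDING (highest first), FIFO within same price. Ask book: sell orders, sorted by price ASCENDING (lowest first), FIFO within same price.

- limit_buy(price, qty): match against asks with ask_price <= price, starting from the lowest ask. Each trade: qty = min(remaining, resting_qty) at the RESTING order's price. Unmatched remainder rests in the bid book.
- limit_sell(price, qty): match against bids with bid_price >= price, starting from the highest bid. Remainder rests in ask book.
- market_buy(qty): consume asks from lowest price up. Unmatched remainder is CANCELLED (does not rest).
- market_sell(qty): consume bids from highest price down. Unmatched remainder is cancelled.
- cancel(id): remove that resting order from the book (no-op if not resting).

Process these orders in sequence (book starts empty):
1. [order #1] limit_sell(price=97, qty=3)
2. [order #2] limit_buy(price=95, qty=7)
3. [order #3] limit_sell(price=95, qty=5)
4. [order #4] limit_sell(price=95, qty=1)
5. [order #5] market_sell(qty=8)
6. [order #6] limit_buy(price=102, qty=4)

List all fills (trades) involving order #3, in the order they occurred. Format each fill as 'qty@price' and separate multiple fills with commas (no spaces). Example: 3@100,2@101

After op 1 [order #1] limit_sell(price=97, qty=3): fills=none; bids=[-] asks=[#1:3@97]
After op 2 [order #2] limit_buy(price=95, qty=7): fills=none; bids=[#2:7@95] asks=[#1:3@97]
After op 3 [order #3] limit_sell(price=95, qty=5): fills=#2x#3:5@95; bids=[#2:2@95] asks=[#1:3@97]
After op 4 [order #4] limit_sell(price=95, qty=1): fills=#2x#4:1@95; bids=[#2:1@95] asks=[#1:3@97]
After op 5 [order #5] market_sell(qty=8): fills=#2x#5:1@95; bids=[-] asks=[#1:3@97]
After op 6 [order #6] limit_buy(price=102, qty=4): fills=#6x#1:3@97; bids=[#6:1@102] asks=[-]

Answer: 5@95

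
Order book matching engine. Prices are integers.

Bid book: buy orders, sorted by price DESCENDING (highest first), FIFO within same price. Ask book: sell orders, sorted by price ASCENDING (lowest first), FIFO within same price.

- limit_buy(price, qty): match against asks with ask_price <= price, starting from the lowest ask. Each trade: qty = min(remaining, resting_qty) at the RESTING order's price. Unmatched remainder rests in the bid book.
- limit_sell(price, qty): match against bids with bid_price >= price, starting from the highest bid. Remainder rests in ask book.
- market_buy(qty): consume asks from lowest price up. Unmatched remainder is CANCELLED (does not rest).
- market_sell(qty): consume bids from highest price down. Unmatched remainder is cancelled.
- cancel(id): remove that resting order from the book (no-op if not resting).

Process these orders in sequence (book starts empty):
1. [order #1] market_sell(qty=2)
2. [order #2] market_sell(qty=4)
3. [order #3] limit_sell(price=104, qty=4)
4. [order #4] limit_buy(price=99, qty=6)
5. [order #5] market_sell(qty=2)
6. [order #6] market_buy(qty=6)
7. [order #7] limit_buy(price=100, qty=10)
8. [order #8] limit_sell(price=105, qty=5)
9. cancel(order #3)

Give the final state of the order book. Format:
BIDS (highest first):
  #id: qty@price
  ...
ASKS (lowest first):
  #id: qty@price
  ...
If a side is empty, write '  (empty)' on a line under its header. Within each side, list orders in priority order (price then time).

After op 1 [order #1] market_sell(qty=2): fills=none; bids=[-] asks=[-]
After op 2 [order #2] market_sell(qty=4): fills=none; bids=[-] asks=[-]
After op 3 [order #3] limit_sell(price=104, qty=4): fills=none; bids=[-] asks=[#3:4@104]
After op 4 [order #4] limit_buy(price=99, qty=6): fills=none; bids=[#4:6@99] asks=[#3:4@104]
After op 5 [order #5] market_sell(qty=2): fills=#4x#5:2@99; bids=[#4:4@99] asks=[#3:4@104]
After op 6 [order #6] market_buy(qty=6): fills=#6x#3:4@104; bids=[#4:4@99] asks=[-]
After op 7 [order #7] limit_buy(price=100, qty=10): fills=none; bids=[#7:10@100 #4:4@99] asks=[-]
After op 8 [order #8] limit_sell(price=105, qty=5): fills=none; bids=[#7:10@100 #4:4@99] asks=[#8:5@105]
After op 9 cancel(order #3): fills=none; bids=[#7:10@100 #4:4@99] asks=[#8:5@105]

Answer: BIDS (highest first):
  #7: 10@100
  #4: 4@99
ASKS (lowest first):
  #8: 5@105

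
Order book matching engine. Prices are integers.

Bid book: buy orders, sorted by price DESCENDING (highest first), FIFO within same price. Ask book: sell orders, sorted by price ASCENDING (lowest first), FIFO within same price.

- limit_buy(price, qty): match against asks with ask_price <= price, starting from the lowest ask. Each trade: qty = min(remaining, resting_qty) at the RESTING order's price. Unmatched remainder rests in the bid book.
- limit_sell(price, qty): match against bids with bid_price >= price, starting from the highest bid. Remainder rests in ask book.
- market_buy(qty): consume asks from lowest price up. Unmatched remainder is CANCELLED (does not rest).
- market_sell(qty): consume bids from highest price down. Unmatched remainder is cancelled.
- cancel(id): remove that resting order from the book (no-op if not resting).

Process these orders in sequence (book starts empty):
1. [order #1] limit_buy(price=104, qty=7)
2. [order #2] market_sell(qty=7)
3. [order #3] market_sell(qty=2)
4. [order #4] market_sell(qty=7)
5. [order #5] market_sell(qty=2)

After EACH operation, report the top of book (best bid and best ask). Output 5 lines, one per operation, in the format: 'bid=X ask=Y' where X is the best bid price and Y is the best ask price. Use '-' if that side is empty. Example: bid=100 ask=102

Answer: bid=104 ask=-
bid=- ask=-
bid=- ask=-
bid=- ask=-
bid=- ask=-

Derivation:
After op 1 [order #1] limit_buy(price=104, qty=7): fills=none; bids=[#1:7@104] asks=[-]
After op 2 [order #2] market_sell(qty=7): fills=#1x#2:7@104; bids=[-] asks=[-]
After op 3 [order #3] market_sell(qty=2): fills=none; bids=[-] asks=[-]
After op 4 [order #4] market_sell(qty=7): fills=none; bids=[-] asks=[-]
After op 5 [order #5] market_sell(qty=2): fills=none; bids=[-] asks=[-]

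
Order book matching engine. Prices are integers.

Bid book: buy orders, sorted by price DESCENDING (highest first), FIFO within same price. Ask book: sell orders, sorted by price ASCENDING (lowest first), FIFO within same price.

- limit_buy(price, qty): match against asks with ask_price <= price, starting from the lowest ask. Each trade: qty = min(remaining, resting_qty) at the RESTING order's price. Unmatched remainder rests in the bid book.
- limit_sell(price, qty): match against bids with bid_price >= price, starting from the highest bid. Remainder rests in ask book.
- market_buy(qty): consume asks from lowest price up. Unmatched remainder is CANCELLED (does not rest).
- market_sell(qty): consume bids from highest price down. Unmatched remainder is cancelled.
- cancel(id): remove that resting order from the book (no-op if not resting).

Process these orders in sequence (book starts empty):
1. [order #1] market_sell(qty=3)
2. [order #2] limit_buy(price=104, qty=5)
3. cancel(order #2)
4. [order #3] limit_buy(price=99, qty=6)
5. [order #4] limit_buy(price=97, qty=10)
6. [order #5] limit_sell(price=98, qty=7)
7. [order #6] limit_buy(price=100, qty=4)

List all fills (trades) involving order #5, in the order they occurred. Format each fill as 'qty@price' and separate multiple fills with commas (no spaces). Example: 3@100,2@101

After op 1 [order #1] market_sell(qty=3): fills=none; bids=[-] asks=[-]
After op 2 [order #2] limit_buy(price=104, qty=5): fills=none; bids=[#2:5@104] asks=[-]
After op 3 cancel(order #2): fills=none; bids=[-] asks=[-]
After op 4 [order #3] limit_buy(price=99, qty=6): fills=none; bids=[#3:6@99] asks=[-]
After op 5 [order #4] limit_buy(price=97, qty=10): fills=none; bids=[#3:6@99 #4:10@97] asks=[-]
After op 6 [order #5] limit_sell(price=98, qty=7): fills=#3x#5:6@99; bids=[#4:10@97] asks=[#5:1@98]
After op 7 [order #6] limit_buy(price=100, qty=4): fills=#6x#5:1@98; bids=[#6:3@100 #4:10@97] asks=[-]

Answer: 6@99,1@98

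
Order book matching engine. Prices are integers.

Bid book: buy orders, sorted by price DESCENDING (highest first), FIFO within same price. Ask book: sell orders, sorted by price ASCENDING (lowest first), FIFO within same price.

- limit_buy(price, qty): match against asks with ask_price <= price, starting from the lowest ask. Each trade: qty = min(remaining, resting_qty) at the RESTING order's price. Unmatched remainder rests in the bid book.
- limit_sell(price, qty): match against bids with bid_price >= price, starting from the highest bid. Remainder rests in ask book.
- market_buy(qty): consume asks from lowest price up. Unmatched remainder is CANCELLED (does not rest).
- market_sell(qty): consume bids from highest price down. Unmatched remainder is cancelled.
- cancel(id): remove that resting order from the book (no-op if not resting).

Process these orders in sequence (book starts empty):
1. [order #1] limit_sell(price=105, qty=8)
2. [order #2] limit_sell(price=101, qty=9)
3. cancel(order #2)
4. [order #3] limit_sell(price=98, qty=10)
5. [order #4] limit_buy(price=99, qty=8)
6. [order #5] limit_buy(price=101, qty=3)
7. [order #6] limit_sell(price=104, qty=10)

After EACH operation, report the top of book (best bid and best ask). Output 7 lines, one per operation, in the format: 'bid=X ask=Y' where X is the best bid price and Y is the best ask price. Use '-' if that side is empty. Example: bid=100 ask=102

After op 1 [order #1] limit_sell(price=105, qty=8): fills=none; bids=[-] asks=[#1:8@105]
After op 2 [order #2] limit_sell(price=101, qty=9): fills=none; bids=[-] asks=[#2:9@101 #1:8@105]
After op 3 cancel(order #2): fills=none; bids=[-] asks=[#1:8@105]
After op 4 [order #3] limit_sell(price=98, qty=10): fills=none; bids=[-] asks=[#3:10@98 #1:8@105]
After op 5 [order #4] limit_buy(price=99, qty=8): fills=#4x#3:8@98; bids=[-] asks=[#3:2@98 #1:8@105]
After op 6 [order #5] limit_buy(price=101, qty=3): fills=#5x#3:2@98; bids=[#5:1@101] asks=[#1:8@105]
After op 7 [order #6] limit_sell(price=104, qty=10): fills=none; bids=[#5:1@101] asks=[#6:10@104 #1:8@105]

Answer: bid=- ask=105
bid=- ask=101
bid=- ask=105
bid=- ask=98
bid=- ask=98
bid=101 ask=105
bid=101 ask=104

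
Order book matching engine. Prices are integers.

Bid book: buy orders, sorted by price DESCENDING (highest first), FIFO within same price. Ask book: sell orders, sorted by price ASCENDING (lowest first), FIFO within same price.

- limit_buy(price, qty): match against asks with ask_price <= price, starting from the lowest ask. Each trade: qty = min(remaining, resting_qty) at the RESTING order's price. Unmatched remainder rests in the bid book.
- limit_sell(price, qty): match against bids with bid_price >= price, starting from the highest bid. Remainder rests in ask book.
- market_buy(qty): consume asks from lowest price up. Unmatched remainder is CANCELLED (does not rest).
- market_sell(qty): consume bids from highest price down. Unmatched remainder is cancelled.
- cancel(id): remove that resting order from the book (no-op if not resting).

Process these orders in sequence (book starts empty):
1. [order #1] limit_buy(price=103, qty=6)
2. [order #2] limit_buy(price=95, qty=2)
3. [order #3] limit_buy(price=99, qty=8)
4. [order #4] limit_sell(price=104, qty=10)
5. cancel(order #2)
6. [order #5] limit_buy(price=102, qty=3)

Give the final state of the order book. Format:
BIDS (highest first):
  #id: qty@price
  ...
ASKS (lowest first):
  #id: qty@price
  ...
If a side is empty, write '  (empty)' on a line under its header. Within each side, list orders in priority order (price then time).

After op 1 [order #1] limit_buy(price=103, qty=6): fills=none; bids=[#1:6@103] asks=[-]
After op 2 [order #2] limit_buy(price=95, qty=2): fills=none; bids=[#1:6@103 #2:2@95] asks=[-]
After op 3 [order #3] limit_buy(price=99, qty=8): fills=none; bids=[#1:6@103 #3:8@99 #2:2@95] asks=[-]
After op 4 [order #4] limit_sell(price=104, qty=10): fills=none; bids=[#1:6@103 #3:8@99 #2:2@95] asks=[#4:10@104]
After op 5 cancel(order #2): fills=none; bids=[#1:6@103 #3:8@99] asks=[#4:10@104]
After op 6 [order #5] limit_buy(price=102, qty=3): fills=none; bids=[#1:6@103 #5:3@102 #3:8@99] asks=[#4:10@104]

Answer: BIDS (highest first):
  #1: 6@103
  #5: 3@102
  #3: 8@99
ASKS (lowest first):
  #4: 10@104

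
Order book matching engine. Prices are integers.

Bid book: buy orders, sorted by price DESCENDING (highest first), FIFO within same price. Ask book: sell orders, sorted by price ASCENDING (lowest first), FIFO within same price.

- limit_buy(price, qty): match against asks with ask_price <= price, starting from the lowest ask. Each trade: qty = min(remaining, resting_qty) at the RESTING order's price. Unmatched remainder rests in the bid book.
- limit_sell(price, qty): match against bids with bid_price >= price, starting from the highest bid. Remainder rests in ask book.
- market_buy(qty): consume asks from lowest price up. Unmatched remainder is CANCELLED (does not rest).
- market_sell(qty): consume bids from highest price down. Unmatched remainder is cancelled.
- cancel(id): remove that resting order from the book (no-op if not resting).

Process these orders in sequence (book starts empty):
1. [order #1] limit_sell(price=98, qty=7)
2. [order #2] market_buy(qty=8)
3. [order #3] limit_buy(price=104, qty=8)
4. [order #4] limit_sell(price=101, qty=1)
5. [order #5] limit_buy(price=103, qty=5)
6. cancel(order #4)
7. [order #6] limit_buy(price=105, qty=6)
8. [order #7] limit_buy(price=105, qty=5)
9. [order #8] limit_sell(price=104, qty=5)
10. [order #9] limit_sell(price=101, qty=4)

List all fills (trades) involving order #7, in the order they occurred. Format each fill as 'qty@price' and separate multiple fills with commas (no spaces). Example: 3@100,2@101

Answer: 3@105

Derivation:
After op 1 [order #1] limit_sell(price=98, qty=7): fills=none; bids=[-] asks=[#1:7@98]
After op 2 [order #2] market_buy(qty=8): fills=#2x#1:7@98; bids=[-] asks=[-]
After op 3 [order #3] limit_buy(price=104, qty=8): fills=none; bids=[#3:8@104] asks=[-]
After op 4 [order #4] limit_sell(price=101, qty=1): fills=#3x#4:1@104; bids=[#3:7@104] asks=[-]
After op 5 [order #5] limit_buy(price=103, qty=5): fills=none; bids=[#3:7@104 #5:5@103] asks=[-]
After op 6 cancel(order #4): fills=none; bids=[#3:7@104 #5:5@103] asks=[-]
After op 7 [order #6] limit_buy(price=105, qty=6): fills=none; bids=[#6:6@105 #3:7@104 #5:5@103] asks=[-]
After op 8 [order #7] limit_buy(price=105, qty=5): fills=none; bids=[#6:6@105 #7:5@105 #3:7@104 #5:5@103] asks=[-]
After op 9 [order #8] limit_sell(price=104, qty=5): fills=#6x#8:5@105; bids=[#6:1@105 #7:5@105 #3:7@104 #5:5@103] asks=[-]
After op 10 [order #9] limit_sell(price=101, qty=4): fills=#6x#9:1@105 #7x#9:3@105; bids=[#7:2@105 #3:7@104 #5:5@103] asks=[-]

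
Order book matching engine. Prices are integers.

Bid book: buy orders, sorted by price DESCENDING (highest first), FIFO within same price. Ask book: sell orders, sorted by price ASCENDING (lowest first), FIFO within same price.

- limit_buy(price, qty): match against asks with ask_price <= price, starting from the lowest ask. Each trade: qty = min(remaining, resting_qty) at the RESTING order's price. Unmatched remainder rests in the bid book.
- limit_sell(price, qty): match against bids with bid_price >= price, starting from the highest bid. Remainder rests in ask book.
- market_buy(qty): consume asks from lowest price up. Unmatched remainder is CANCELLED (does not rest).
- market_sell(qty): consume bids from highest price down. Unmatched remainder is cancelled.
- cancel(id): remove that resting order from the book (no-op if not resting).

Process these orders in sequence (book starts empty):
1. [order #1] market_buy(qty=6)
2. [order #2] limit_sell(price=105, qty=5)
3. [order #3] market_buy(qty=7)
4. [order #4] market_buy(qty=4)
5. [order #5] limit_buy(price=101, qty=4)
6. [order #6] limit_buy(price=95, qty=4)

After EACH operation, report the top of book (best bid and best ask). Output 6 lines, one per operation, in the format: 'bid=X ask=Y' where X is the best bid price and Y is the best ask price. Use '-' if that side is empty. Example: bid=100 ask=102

Answer: bid=- ask=-
bid=- ask=105
bid=- ask=-
bid=- ask=-
bid=101 ask=-
bid=101 ask=-

Derivation:
After op 1 [order #1] market_buy(qty=6): fills=none; bids=[-] asks=[-]
After op 2 [order #2] limit_sell(price=105, qty=5): fills=none; bids=[-] asks=[#2:5@105]
After op 3 [order #3] market_buy(qty=7): fills=#3x#2:5@105; bids=[-] asks=[-]
After op 4 [order #4] market_buy(qty=4): fills=none; bids=[-] asks=[-]
After op 5 [order #5] limit_buy(price=101, qty=4): fills=none; bids=[#5:4@101] asks=[-]
After op 6 [order #6] limit_buy(price=95, qty=4): fills=none; bids=[#5:4@101 #6:4@95] asks=[-]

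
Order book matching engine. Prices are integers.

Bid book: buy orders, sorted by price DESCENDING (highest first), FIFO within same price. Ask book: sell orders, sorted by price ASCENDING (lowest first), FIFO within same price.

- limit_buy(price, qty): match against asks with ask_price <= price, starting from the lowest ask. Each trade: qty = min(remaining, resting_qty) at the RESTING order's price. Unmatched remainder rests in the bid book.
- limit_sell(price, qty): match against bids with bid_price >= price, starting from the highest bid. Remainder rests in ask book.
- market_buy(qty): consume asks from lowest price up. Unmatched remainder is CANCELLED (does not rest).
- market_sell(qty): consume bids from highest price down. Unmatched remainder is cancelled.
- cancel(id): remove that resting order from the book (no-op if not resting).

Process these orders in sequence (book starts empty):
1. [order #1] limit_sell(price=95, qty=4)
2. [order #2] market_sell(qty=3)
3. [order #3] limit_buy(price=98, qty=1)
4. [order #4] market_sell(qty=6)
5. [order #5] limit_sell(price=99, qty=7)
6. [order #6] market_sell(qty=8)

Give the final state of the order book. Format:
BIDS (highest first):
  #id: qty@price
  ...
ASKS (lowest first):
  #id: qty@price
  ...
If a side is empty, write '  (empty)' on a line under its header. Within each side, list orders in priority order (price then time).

Answer: BIDS (highest first):
  (empty)
ASKS (lowest first):
  #1: 3@95
  #5: 7@99

Derivation:
After op 1 [order #1] limit_sell(price=95, qty=4): fills=none; bids=[-] asks=[#1:4@95]
After op 2 [order #2] market_sell(qty=3): fills=none; bids=[-] asks=[#1:4@95]
After op 3 [order #3] limit_buy(price=98, qty=1): fills=#3x#1:1@95; bids=[-] asks=[#1:3@95]
After op 4 [order #4] market_sell(qty=6): fills=none; bids=[-] asks=[#1:3@95]
After op 5 [order #5] limit_sell(price=99, qty=7): fills=none; bids=[-] asks=[#1:3@95 #5:7@99]
After op 6 [order #6] market_sell(qty=8): fills=none; bids=[-] asks=[#1:3@95 #5:7@99]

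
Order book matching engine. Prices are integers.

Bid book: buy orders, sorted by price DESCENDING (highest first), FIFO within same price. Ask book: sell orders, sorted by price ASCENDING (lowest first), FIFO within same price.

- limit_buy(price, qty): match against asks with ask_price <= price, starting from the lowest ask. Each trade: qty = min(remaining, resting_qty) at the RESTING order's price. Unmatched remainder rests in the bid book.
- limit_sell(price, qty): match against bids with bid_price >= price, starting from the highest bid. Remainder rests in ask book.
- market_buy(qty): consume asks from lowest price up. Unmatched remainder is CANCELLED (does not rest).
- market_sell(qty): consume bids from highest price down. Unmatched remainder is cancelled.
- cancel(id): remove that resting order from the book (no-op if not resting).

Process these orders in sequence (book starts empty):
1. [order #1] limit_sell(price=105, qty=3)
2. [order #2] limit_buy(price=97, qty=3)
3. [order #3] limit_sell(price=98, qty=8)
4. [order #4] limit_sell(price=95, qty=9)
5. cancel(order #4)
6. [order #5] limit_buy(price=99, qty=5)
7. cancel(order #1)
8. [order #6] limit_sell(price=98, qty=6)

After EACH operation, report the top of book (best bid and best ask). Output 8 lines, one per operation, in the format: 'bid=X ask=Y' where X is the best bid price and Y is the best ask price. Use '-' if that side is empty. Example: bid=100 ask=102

Answer: bid=- ask=105
bid=97 ask=105
bid=97 ask=98
bid=- ask=95
bid=- ask=98
bid=- ask=98
bid=- ask=98
bid=- ask=98

Derivation:
After op 1 [order #1] limit_sell(price=105, qty=3): fills=none; bids=[-] asks=[#1:3@105]
After op 2 [order #2] limit_buy(price=97, qty=3): fills=none; bids=[#2:3@97] asks=[#1:3@105]
After op 3 [order #3] limit_sell(price=98, qty=8): fills=none; bids=[#2:3@97] asks=[#3:8@98 #1:3@105]
After op 4 [order #4] limit_sell(price=95, qty=9): fills=#2x#4:3@97; bids=[-] asks=[#4:6@95 #3:8@98 #1:3@105]
After op 5 cancel(order #4): fills=none; bids=[-] asks=[#3:8@98 #1:3@105]
After op 6 [order #5] limit_buy(price=99, qty=5): fills=#5x#3:5@98; bids=[-] asks=[#3:3@98 #1:3@105]
After op 7 cancel(order #1): fills=none; bids=[-] asks=[#3:3@98]
After op 8 [order #6] limit_sell(price=98, qty=6): fills=none; bids=[-] asks=[#3:3@98 #6:6@98]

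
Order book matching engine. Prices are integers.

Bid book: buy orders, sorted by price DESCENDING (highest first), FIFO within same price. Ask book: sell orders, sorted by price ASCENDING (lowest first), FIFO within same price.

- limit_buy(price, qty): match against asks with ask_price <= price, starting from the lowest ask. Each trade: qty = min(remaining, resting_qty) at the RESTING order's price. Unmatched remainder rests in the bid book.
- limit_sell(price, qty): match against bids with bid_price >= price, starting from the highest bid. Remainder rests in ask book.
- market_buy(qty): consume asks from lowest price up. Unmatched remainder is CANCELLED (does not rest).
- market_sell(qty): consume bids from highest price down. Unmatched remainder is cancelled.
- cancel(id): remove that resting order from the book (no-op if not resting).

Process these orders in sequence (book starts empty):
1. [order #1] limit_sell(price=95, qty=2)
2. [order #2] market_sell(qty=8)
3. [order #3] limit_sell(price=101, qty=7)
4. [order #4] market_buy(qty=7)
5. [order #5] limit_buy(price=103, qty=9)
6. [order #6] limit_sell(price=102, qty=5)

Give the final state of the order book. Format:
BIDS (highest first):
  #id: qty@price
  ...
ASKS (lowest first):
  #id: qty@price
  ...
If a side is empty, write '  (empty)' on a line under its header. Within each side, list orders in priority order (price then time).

After op 1 [order #1] limit_sell(price=95, qty=2): fills=none; bids=[-] asks=[#1:2@95]
After op 2 [order #2] market_sell(qty=8): fills=none; bids=[-] asks=[#1:2@95]
After op 3 [order #3] limit_sell(price=101, qty=7): fills=none; bids=[-] asks=[#1:2@95 #3:7@101]
After op 4 [order #4] market_buy(qty=7): fills=#4x#1:2@95 #4x#3:5@101; bids=[-] asks=[#3:2@101]
After op 5 [order #5] limit_buy(price=103, qty=9): fills=#5x#3:2@101; bids=[#5:7@103] asks=[-]
After op 6 [order #6] limit_sell(price=102, qty=5): fills=#5x#6:5@103; bids=[#5:2@103] asks=[-]

Answer: BIDS (highest first):
  #5: 2@103
ASKS (lowest first):
  (empty)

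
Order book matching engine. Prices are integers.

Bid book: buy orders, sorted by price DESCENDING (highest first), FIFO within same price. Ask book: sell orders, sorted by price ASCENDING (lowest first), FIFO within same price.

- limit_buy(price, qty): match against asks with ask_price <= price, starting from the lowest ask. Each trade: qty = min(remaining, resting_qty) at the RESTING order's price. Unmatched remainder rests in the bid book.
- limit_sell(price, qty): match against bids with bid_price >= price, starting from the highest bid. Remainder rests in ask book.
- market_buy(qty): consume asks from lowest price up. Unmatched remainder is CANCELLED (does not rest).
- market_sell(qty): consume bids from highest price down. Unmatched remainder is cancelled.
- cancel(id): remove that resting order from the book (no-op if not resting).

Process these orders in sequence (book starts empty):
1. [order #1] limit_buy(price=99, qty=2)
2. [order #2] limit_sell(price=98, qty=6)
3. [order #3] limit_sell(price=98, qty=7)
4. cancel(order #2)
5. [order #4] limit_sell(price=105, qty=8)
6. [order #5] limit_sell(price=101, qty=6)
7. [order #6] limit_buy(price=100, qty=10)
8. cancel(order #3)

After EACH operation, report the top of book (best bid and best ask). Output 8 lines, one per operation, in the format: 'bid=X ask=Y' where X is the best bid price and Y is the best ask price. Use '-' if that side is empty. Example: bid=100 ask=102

Answer: bid=99 ask=-
bid=- ask=98
bid=- ask=98
bid=- ask=98
bid=- ask=98
bid=- ask=98
bid=100 ask=101
bid=100 ask=101

Derivation:
After op 1 [order #1] limit_buy(price=99, qty=2): fills=none; bids=[#1:2@99] asks=[-]
After op 2 [order #2] limit_sell(price=98, qty=6): fills=#1x#2:2@99; bids=[-] asks=[#2:4@98]
After op 3 [order #3] limit_sell(price=98, qty=7): fills=none; bids=[-] asks=[#2:4@98 #3:7@98]
After op 4 cancel(order #2): fills=none; bids=[-] asks=[#3:7@98]
After op 5 [order #4] limit_sell(price=105, qty=8): fills=none; bids=[-] asks=[#3:7@98 #4:8@105]
After op 6 [order #5] limit_sell(price=101, qty=6): fills=none; bids=[-] asks=[#3:7@98 #5:6@101 #4:8@105]
After op 7 [order #6] limit_buy(price=100, qty=10): fills=#6x#3:7@98; bids=[#6:3@100] asks=[#5:6@101 #4:8@105]
After op 8 cancel(order #3): fills=none; bids=[#6:3@100] asks=[#5:6@101 #4:8@105]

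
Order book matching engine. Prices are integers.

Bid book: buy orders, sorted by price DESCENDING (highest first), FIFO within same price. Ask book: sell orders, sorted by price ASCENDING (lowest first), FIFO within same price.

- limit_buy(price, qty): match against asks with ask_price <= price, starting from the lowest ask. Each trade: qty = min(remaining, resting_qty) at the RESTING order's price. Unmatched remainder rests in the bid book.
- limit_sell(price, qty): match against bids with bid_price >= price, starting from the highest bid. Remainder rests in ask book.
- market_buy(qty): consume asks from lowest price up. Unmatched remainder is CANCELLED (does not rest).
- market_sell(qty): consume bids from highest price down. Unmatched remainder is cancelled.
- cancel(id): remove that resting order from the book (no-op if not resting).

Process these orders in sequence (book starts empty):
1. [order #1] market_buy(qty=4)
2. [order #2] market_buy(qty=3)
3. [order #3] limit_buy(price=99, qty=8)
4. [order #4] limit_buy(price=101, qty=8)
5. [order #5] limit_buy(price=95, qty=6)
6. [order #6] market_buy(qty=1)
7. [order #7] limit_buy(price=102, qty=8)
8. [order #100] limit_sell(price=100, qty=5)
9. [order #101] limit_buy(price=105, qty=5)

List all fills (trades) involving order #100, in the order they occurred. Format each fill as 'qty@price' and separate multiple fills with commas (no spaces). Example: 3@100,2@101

After op 1 [order #1] market_buy(qty=4): fills=none; bids=[-] asks=[-]
After op 2 [order #2] market_buy(qty=3): fills=none; bids=[-] asks=[-]
After op 3 [order #3] limit_buy(price=99, qty=8): fills=none; bids=[#3:8@99] asks=[-]
After op 4 [order #4] limit_buy(price=101, qty=8): fills=none; bids=[#4:8@101 #3:8@99] asks=[-]
After op 5 [order #5] limit_buy(price=95, qty=6): fills=none; bids=[#4:8@101 #3:8@99 #5:6@95] asks=[-]
After op 6 [order #6] market_buy(qty=1): fills=none; bids=[#4:8@101 #3:8@99 #5:6@95] asks=[-]
After op 7 [order #7] limit_buy(price=102, qty=8): fills=none; bids=[#7:8@102 #4:8@101 #3:8@99 #5:6@95] asks=[-]
After op 8 [order #100] limit_sell(price=100, qty=5): fills=#7x#100:5@102; bids=[#7:3@102 #4:8@101 #3:8@99 #5:6@95] asks=[-]
After op 9 [order #101] limit_buy(price=105, qty=5): fills=none; bids=[#101:5@105 #7:3@102 #4:8@101 #3:8@99 #5:6@95] asks=[-]

Answer: 5@102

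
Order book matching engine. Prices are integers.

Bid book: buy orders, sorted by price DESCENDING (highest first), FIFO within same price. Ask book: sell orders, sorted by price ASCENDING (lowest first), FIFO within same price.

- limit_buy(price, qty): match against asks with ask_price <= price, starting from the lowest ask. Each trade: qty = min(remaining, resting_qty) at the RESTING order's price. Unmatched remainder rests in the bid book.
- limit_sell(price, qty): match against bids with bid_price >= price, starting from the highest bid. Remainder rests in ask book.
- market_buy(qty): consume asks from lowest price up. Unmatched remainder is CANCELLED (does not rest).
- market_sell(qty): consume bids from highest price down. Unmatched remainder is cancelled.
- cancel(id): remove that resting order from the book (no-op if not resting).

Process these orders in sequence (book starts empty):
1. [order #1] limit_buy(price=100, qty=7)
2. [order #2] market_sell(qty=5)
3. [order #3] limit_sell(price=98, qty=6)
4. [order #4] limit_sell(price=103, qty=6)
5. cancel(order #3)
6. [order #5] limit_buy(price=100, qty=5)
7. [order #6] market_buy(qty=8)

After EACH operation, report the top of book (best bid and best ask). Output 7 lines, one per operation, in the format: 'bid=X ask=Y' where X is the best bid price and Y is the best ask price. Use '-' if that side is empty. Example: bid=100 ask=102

After op 1 [order #1] limit_buy(price=100, qty=7): fills=none; bids=[#1:7@100] asks=[-]
After op 2 [order #2] market_sell(qty=5): fills=#1x#2:5@100; bids=[#1:2@100] asks=[-]
After op 3 [order #3] limit_sell(price=98, qty=6): fills=#1x#3:2@100; bids=[-] asks=[#3:4@98]
After op 4 [order #4] limit_sell(price=103, qty=6): fills=none; bids=[-] asks=[#3:4@98 #4:6@103]
After op 5 cancel(order #3): fills=none; bids=[-] asks=[#4:6@103]
After op 6 [order #5] limit_buy(price=100, qty=5): fills=none; bids=[#5:5@100] asks=[#4:6@103]
After op 7 [order #6] market_buy(qty=8): fills=#6x#4:6@103; bids=[#5:5@100] asks=[-]

Answer: bid=100 ask=-
bid=100 ask=-
bid=- ask=98
bid=- ask=98
bid=- ask=103
bid=100 ask=103
bid=100 ask=-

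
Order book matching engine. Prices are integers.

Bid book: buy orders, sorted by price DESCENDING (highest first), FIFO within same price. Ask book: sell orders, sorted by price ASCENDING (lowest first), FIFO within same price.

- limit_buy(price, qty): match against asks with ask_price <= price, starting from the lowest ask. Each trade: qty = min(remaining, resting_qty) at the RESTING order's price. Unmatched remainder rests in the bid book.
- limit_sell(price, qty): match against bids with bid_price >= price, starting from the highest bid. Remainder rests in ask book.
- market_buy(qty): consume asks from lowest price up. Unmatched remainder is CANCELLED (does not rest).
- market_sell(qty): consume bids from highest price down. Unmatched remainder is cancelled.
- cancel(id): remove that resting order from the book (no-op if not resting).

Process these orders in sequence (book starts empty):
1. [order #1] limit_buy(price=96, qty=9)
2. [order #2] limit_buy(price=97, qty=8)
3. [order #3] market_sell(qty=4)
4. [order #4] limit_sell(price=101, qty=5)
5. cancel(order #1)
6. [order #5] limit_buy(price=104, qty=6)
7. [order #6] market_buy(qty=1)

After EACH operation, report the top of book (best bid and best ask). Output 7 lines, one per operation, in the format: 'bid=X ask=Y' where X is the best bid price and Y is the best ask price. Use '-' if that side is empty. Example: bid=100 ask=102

After op 1 [order #1] limit_buy(price=96, qty=9): fills=none; bids=[#1:9@96] asks=[-]
After op 2 [order #2] limit_buy(price=97, qty=8): fills=none; bids=[#2:8@97 #1:9@96] asks=[-]
After op 3 [order #3] market_sell(qty=4): fills=#2x#3:4@97; bids=[#2:4@97 #1:9@96] asks=[-]
After op 4 [order #4] limit_sell(price=101, qty=5): fills=none; bids=[#2:4@97 #1:9@96] asks=[#4:5@101]
After op 5 cancel(order #1): fills=none; bids=[#2:4@97] asks=[#4:5@101]
After op 6 [order #5] limit_buy(price=104, qty=6): fills=#5x#4:5@101; bids=[#5:1@104 #2:4@97] asks=[-]
After op 7 [order #6] market_buy(qty=1): fills=none; bids=[#5:1@104 #2:4@97] asks=[-]

Answer: bid=96 ask=-
bid=97 ask=-
bid=97 ask=-
bid=97 ask=101
bid=97 ask=101
bid=104 ask=-
bid=104 ask=-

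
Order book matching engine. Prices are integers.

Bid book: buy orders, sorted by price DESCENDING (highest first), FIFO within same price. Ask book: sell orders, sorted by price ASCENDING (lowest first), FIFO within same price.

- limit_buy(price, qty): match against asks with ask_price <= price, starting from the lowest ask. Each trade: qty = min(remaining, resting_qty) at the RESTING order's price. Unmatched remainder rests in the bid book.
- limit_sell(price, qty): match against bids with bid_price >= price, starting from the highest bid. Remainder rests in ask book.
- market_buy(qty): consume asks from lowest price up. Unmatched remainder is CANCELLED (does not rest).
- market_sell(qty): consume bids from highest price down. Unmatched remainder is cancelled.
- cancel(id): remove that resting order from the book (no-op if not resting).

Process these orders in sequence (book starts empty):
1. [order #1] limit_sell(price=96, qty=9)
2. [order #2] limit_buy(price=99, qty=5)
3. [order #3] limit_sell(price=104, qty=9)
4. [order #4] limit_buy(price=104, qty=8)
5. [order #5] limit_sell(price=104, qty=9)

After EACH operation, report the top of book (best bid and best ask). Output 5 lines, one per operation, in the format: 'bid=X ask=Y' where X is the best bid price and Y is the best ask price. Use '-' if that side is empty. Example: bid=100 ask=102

Answer: bid=- ask=96
bid=- ask=96
bid=- ask=96
bid=- ask=104
bid=- ask=104

Derivation:
After op 1 [order #1] limit_sell(price=96, qty=9): fills=none; bids=[-] asks=[#1:9@96]
After op 2 [order #2] limit_buy(price=99, qty=5): fills=#2x#1:5@96; bids=[-] asks=[#1:4@96]
After op 3 [order #3] limit_sell(price=104, qty=9): fills=none; bids=[-] asks=[#1:4@96 #3:9@104]
After op 4 [order #4] limit_buy(price=104, qty=8): fills=#4x#1:4@96 #4x#3:4@104; bids=[-] asks=[#3:5@104]
After op 5 [order #5] limit_sell(price=104, qty=9): fills=none; bids=[-] asks=[#3:5@104 #5:9@104]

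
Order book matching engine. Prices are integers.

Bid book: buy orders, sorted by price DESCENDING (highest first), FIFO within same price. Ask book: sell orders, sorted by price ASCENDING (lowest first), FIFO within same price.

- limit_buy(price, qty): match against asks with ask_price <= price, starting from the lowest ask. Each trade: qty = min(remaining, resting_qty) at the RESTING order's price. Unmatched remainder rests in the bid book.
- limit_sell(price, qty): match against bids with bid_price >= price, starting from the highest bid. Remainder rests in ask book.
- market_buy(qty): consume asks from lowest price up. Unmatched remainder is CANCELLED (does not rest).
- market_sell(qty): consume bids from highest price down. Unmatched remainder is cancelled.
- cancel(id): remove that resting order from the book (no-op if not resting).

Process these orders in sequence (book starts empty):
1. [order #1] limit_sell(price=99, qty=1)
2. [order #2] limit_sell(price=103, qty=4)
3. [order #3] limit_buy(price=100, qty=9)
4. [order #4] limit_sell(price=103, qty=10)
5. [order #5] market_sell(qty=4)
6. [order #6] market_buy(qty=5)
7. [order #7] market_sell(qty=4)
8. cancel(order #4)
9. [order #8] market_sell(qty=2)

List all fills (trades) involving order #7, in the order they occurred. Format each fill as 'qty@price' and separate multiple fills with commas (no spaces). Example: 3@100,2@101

After op 1 [order #1] limit_sell(price=99, qty=1): fills=none; bids=[-] asks=[#1:1@99]
After op 2 [order #2] limit_sell(price=103, qty=4): fills=none; bids=[-] asks=[#1:1@99 #2:4@103]
After op 3 [order #3] limit_buy(price=100, qty=9): fills=#3x#1:1@99; bids=[#3:8@100] asks=[#2:4@103]
After op 4 [order #4] limit_sell(price=103, qty=10): fills=none; bids=[#3:8@100] asks=[#2:4@103 #4:10@103]
After op 5 [order #5] market_sell(qty=4): fills=#3x#5:4@100; bids=[#3:4@100] asks=[#2:4@103 #4:10@103]
After op 6 [order #6] market_buy(qty=5): fills=#6x#2:4@103 #6x#4:1@103; bids=[#3:4@100] asks=[#4:9@103]
After op 7 [order #7] market_sell(qty=4): fills=#3x#7:4@100; bids=[-] asks=[#4:9@103]
After op 8 cancel(order #4): fills=none; bids=[-] asks=[-]
After op 9 [order #8] market_sell(qty=2): fills=none; bids=[-] asks=[-]

Answer: 4@100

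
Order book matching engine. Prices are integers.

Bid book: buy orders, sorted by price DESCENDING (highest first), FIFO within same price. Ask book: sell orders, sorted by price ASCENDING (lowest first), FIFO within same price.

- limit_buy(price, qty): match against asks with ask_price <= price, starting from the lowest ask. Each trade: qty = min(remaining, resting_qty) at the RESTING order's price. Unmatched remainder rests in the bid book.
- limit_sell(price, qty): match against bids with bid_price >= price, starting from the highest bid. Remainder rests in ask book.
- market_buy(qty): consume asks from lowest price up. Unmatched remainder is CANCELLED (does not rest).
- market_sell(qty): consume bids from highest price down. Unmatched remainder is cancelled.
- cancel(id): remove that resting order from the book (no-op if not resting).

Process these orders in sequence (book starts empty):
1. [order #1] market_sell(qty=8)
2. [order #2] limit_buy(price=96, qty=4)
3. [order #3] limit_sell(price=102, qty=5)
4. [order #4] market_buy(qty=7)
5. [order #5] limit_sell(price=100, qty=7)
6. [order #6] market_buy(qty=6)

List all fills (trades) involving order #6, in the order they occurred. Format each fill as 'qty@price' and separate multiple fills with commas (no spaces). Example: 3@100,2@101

After op 1 [order #1] market_sell(qty=8): fills=none; bids=[-] asks=[-]
After op 2 [order #2] limit_buy(price=96, qty=4): fills=none; bids=[#2:4@96] asks=[-]
After op 3 [order #3] limit_sell(price=102, qty=5): fills=none; bids=[#2:4@96] asks=[#3:5@102]
After op 4 [order #4] market_buy(qty=7): fills=#4x#3:5@102; bids=[#2:4@96] asks=[-]
After op 5 [order #5] limit_sell(price=100, qty=7): fills=none; bids=[#2:4@96] asks=[#5:7@100]
After op 6 [order #6] market_buy(qty=6): fills=#6x#5:6@100; bids=[#2:4@96] asks=[#5:1@100]

Answer: 6@100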